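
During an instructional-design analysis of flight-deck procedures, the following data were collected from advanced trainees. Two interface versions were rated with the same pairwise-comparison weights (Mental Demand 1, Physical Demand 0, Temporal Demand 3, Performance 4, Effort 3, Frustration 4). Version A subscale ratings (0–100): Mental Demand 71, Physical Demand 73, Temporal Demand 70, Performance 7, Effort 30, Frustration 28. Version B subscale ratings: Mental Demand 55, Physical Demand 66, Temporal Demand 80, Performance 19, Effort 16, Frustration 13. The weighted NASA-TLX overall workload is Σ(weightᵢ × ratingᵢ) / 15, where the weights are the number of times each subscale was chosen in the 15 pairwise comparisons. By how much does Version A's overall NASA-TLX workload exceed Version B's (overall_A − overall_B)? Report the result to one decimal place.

2.7

Version A weighted sum = 1·71 + 0·73 + 3·70 + 4·7 + 3·30 + 4·28 = 71 + 0 + 210 + 28 + 90 + 112 = 511; overall_A = 511/15 = 34.0667.
Version B weighted sum = 1·55 + 0·66 + 3·80 + 4·19 + 3·16 + 4·13 = 55 + 0 + 240 + 76 + 48 + 52 = 471; overall_B = 471/15 = 31.4000.
Difference = 34.0667 − 31.4000 = 2.6667 ≈ 2.7.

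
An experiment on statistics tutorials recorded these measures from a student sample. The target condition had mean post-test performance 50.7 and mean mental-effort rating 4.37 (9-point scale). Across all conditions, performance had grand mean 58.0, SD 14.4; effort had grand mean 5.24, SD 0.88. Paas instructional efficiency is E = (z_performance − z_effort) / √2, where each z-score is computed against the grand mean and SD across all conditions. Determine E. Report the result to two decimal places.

z_performance = (50.7 − 58.0) / 14.4 = -7.3000 / 14.4 = -0.5069.
z_effort = (4.37 − 5.24) / 0.88 = -0.8700 / 0.88 = -0.9886.
z_P − z_E = -0.5069 − (-0.9886) = 0.4817.
E = 0.4817 / √2 = 0.4817 / 1.41421 = 0.3406 ≈ 0.34.

0.34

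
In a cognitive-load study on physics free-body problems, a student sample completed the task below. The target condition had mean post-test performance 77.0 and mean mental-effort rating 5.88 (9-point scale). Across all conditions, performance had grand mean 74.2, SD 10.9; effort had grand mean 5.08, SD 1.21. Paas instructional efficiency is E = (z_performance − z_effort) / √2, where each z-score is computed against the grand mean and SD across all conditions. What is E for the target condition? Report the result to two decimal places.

z_performance = (77.0 − 74.2) / 10.9 = 2.8000 / 10.9 = 0.2569.
z_effort = (5.88 − 5.08) / 1.21 = 0.8000 / 1.21 = 0.6612.
z_P − z_E = 0.2569 − 0.6612 = -0.4043.
E = -0.4043 / √2 = -0.4043 / 1.41421 = -0.2859 ≈ -0.29.

-0.29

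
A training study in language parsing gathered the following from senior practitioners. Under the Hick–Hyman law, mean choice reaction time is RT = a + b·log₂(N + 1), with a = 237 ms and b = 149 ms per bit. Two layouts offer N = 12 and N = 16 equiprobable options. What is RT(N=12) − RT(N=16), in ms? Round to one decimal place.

-57.7

RT(12) = 237 + 149·log₂(13) = 237 + 149·3.7004 = 788.3596 ms.
RT(16) = 237 + 149·log₂(17) = 237 + 149·4.0875 = 846.0375 ms.
Difference = 788.3596 − 846.0375 = -57.6779 ≈ -57.7 ms.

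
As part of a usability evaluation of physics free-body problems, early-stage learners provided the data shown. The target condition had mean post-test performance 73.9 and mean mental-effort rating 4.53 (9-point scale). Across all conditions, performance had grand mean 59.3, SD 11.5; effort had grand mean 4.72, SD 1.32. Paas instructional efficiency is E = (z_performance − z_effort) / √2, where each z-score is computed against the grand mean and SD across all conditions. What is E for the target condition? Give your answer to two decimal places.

z_performance = (73.9 − 59.3) / 11.5 = 14.6000 / 11.5 = 1.2696.
z_effort = (4.53 − 4.72) / 1.32 = -0.1900 / 1.32 = -0.1439.
z_P − z_E = 1.2696 − (-0.1439) = 1.4135.
E = 1.4135 / √2 = 1.4135 / 1.41421 = 0.9995 ≈ 1.00.

1.00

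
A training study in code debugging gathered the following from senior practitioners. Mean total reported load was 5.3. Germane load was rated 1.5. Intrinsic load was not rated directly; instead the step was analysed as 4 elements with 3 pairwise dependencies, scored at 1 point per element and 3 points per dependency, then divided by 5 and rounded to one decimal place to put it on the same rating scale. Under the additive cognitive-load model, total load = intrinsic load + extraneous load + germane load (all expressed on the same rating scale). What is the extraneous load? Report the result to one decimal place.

Intrinsic (element-interactivity): (4 × 1 + 3 × 3) / 5 = 13 / 5 = 2.6000 → 2.6.
extraneous load = total − intrinsic − germane
             = 5.3 − 2.6 − 1.5 = 1.2.

1.2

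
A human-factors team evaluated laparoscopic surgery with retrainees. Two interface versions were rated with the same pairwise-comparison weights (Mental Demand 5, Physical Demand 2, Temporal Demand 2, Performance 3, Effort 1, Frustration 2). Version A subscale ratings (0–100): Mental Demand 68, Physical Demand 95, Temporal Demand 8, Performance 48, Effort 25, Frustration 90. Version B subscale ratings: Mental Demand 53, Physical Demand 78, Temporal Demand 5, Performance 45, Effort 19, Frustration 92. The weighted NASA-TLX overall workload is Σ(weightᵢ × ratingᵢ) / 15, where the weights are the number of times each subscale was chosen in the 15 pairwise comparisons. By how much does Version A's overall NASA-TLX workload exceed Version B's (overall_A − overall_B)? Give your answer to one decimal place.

Version A weighted sum = 5·68 + 2·95 + 2·8 + 3·48 + 1·25 + 2·90 = 340 + 190 + 16 + 144 + 25 + 180 = 895; overall_A = 895/15 = 59.6667.
Version B weighted sum = 5·53 + 2·78 + 2·5 + 3·45 + 1·19 + 2·92 = 265 + 156 + 10 + 135 + 19 + 184 = 769; overall_B = 769/15 = 51.2667.
Difference = 59.6667 − 51.2667 = 8.4000 ≈ 8.4.

8.4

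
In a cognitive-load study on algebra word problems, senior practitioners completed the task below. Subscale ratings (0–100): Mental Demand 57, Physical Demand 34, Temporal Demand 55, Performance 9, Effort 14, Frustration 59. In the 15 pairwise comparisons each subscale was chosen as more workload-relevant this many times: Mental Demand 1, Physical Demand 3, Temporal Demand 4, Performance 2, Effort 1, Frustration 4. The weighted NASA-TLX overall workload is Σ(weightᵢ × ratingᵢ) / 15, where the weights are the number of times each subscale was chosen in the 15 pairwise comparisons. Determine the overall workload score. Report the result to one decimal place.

The tallies are the weights (they sum to 15).
Weighted sum = 1·57 + 3·34 + 4·55 + 2·9 + 1·14 + 4·59
            = 57 + 102 + 220 + 18 + 14 + 236 = 647.
Overall workload = 647 / 15 = 43.1333 ≈ 43.1.

43.1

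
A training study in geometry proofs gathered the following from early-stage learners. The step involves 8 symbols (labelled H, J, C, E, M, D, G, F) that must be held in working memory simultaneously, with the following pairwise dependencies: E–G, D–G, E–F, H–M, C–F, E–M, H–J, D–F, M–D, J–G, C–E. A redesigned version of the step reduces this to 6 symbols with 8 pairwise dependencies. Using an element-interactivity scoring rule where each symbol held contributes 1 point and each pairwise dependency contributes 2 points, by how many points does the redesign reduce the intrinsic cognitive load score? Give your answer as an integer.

Original: 8 × 1 + 11 × 2 = 8 + 22 = 30.
Redesigned: 6 × 1 + 8 × 2 = 6 + 16 = 22.
Reduction = 30 − 22 = 8.

8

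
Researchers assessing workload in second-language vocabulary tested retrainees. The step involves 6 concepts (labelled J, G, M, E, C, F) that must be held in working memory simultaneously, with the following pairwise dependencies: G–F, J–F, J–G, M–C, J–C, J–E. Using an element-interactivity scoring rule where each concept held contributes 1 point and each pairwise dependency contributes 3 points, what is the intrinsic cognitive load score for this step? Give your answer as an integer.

Count of concepts held simultaneously: 6.
Count of pairwise dependencies listed: 6.
Element contribution: 6 × 1 = 6.
Interaction contribution: 6 × 3 = 18.
Intrinsic load = 6 + 18 = 24.

24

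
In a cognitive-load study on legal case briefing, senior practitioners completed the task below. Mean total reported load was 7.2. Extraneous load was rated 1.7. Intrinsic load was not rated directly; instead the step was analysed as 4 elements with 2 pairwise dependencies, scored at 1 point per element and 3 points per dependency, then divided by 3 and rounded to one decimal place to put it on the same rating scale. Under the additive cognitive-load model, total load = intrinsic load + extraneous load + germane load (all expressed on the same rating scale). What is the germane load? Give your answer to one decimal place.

Intrinsic (element-interactivity): (4 × 1 + 2 × 3) / 3 = 10 / 3 = 3.3333 → 3.3.
germane load = total − intrinsic − extraneous
             = 7.2 − 3.3 − 1.7 = 2.2.

2.2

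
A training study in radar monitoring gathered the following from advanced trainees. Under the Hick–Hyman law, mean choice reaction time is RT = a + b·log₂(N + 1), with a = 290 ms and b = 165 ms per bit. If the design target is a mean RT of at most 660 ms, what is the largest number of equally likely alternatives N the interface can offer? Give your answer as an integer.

3

Set 290 + 165·log₂(N + 1) ≤ 660.
log₂(N + 1) ≤ (660 − 290) / 165 = 2.2424.
N + 1 ≤ 2^2.2424 = 4.7318.
N ≤ 3.7318, so the largest integer N is 3.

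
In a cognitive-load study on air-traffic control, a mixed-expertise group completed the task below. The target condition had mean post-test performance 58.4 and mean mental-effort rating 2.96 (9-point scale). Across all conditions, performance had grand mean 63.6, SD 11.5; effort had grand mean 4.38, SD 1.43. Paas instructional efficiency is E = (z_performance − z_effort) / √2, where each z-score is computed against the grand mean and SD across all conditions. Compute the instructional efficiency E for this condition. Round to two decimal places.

z_performance = (58.4 − 63.6) / 11.5 = -5.2000 / 11.5 = -0.4522.
z_effort = (2.96 − 4.38) / 1.43 = -1.4200 / 1.43 = -0.9930.
z_P − z_E = -0.4522 − (-0.9930) = 0.5408.
E = 0.5408 / √2 = 0.5408 / 1.41421 = 0.3824 ≈ 0.38.

0.38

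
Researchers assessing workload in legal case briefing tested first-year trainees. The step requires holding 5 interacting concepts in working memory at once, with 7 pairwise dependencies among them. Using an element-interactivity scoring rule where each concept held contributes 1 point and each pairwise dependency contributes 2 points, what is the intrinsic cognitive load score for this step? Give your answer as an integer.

19

Element contribution: 5 × 1 = 5.
Interaction contribution: 7 × 2 = 14.
Intrinsic load = 5 + 14 = 19.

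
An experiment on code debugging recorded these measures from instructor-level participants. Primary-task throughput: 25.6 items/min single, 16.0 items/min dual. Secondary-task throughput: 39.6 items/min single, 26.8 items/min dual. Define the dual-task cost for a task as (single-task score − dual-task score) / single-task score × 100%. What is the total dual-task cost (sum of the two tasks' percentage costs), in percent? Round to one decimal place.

69.8

Primary cost = (25.6 − 16.0) / 25.6 × 100% = 37.5000%.
Secondary cost = (39.6 − 26.8) / 39.6 × 100% = 32.3232%.
Total = 37.5000% + 32.3232% = 69.8232% ≈ 69.8%.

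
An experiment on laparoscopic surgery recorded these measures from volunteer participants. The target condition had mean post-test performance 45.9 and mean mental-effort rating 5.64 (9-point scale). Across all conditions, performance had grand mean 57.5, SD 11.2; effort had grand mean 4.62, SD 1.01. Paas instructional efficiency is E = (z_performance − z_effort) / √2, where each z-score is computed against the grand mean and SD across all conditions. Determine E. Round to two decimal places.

-1.45

z_performance = (45.9 − 57.5) / 11.2 = -11.6000 / 11.2 = -1.0357.
z_effort = (5.64 − 4.62) / 1.01 = 1.0200 / 1.01 = 1.0099.
z_P − z_E = -1.0357 − 1.0099 = -2.0456.
E = -2.0456 / √2 = -2.0456 / 1.41421 = -1.4465 ≈ -1.45.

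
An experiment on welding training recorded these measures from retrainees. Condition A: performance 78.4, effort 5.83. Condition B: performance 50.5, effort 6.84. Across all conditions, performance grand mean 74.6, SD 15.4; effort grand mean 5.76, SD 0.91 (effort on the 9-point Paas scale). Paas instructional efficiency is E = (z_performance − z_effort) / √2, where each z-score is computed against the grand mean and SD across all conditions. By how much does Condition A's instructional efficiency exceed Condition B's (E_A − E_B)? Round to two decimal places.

2.07

Condition A: z_P = (78.4 − 74.6)/15.4 = 0.2468; z_E = (5.83 − 5.76)/0.91 = 0.0769; E_A = (0.2468 − 0.0769)/√2 = 0.1201.
Condition B: z_P = (50.5 − 74.6)/15.4 = -1.5649; z_E = (6.84 − 5.76)/0.91 = 1.1868; E_B = (-1.5649 − 1.1868)/√2 = -1.9457.
E_A − E_B = 0.1201 − (-1.9457) = 2.0658 ≈ 2.07.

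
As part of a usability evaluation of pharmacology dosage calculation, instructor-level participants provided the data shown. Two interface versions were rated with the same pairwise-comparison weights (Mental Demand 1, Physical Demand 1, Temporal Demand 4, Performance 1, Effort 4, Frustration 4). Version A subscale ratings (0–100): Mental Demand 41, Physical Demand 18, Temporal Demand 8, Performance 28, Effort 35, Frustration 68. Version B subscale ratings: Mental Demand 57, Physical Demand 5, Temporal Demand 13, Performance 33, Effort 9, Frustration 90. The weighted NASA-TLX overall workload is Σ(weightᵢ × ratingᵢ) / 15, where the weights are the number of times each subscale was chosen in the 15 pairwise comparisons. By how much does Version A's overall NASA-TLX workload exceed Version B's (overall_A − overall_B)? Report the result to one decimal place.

-0.8

Version A weighted sum = 1·41 + 1·18 + 4·8 + 1·28 + 4·35 + 4·68 = 41 + 18 + 32 + 28 + 140 + 272 = 531; overall_A = 531/15 = 35.4000.
Version B weighted sum = 1·57 + 1·5 + 4·13 + 1·33 + 4·9 + 4·90 = 57 + 5 + 52 + 33 + 36 + 360 = 543; overall_B = 543/15 = 36.2000.
Difference = 35.4000 − 36.2000 = -0.8000 ≈ -0.8.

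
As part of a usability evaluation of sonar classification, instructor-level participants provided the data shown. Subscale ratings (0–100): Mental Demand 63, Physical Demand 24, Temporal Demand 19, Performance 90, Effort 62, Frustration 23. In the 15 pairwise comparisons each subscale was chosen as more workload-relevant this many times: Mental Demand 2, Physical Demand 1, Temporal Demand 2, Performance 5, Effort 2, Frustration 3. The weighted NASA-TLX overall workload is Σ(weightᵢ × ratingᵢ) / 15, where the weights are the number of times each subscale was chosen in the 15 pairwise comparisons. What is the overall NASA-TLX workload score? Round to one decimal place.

The tallies are the weights (they sum to 15).
Weighted sum = 2·63 + 1·24 + 2·19 + 5·90 + 2·62 + 3·23
            = 126 + 24 + 38 + 450 + 124 + 69 = 831.
Overall workload = 831 / 15 = 55.4000 ≈ 55.4.

55.4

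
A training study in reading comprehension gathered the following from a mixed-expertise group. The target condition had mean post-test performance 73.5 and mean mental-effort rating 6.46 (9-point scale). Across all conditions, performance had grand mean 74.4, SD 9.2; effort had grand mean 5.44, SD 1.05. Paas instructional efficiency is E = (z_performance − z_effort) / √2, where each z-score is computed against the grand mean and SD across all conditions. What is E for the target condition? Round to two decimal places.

-0.76

z_performance = (73.5 − 74.4) / 9.2 = -0.9000 / 9.2 = -0.0978.
z_effort = (6.46 − 5.44) / 1.05 = 1.0200 / 1.05 = 0.9714.
z_P − z_E = -0.0978 − 0.9714 = -1.0692.
E = -1.0692 / √2 = -1.0692 / 1.41421 = -0.7560 ≈ -0.76.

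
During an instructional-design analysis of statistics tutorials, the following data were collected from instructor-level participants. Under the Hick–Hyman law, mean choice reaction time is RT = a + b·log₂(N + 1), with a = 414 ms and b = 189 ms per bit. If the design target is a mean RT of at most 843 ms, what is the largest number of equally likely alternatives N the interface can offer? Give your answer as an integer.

3

Set 414 + 189·log₂(N + 1) ≤ 843.
log₂(N + 1) ≤ (843 − 414) / 189 = 2.2698.
N + 1 ≤ 2^2.2698 = 4.8226.
N ≤ 3.8226, so the largest integer N is 3.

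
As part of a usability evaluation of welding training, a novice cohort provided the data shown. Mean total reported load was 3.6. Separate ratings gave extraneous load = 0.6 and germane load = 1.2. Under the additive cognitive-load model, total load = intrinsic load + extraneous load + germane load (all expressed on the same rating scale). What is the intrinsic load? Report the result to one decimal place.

1.8

intrinsic load = total − extraneous − germane
             = 3.6 − 0.6 − 1.2 = 1.8.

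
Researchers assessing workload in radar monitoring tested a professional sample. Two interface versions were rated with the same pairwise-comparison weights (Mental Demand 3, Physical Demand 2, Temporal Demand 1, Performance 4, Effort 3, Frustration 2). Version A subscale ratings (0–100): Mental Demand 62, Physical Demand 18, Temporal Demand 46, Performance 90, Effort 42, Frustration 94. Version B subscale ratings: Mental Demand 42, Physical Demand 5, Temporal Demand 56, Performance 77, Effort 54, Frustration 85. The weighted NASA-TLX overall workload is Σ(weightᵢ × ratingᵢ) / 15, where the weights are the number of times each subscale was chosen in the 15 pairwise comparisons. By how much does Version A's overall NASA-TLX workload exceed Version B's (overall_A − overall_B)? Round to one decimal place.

Version A weighted sum = 3·62 + 2·18 + 1·46 + 4·90 + 3·42 + 2·94 = 186 + 36 + 46 + 360 + 126 + 188 = 942; overall_A = 942/15 = 62.8000.
Version B weighted sum = 3·42 + 2·5 + 1·56 + 4·77 + 3·54 + 2·85 = 126 + 10 + 56 + 308 + 162 + 170 = 832; overall_B = 832/15 = 55.4667.
Difference = 62.8000 − 55.4667 = 7.3333 ≈ 7.3.

7.3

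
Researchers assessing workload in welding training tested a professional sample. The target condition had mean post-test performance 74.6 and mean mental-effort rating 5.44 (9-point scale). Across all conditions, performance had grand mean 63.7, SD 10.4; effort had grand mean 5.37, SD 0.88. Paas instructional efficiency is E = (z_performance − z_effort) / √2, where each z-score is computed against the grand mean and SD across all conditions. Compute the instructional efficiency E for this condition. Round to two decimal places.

z_performance = (74.6 − 63.7) / 10.4 = 10.9000 / 10.4 = 1.0481.
z_effort = (5.44 − 5.37) / 0.88 = 0.0700 / 0.88 = 0.0795.
z_P − z_E = 1.0481 − 0.0795 = 0.9686.
E = 0.9686 / √2 = 0.9686 / 1.41421 = 0.6849 ≈ 0.68.

0.68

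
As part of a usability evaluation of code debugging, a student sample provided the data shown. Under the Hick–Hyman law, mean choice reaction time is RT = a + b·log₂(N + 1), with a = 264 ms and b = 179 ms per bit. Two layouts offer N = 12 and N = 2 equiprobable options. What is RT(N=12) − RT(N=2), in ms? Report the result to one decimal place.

378.7

RT(12) = 264 + 179·log₂(13) = 264 + 179·3.7004 = 926.3716 ms.
RT(2) = 264 + 179·log₂(3) = 264 + 179·1.5850 = 547.7150 ms.
Difference = 926.3716 − 547.7150 = 378.6566 ≈ 378.7 ms.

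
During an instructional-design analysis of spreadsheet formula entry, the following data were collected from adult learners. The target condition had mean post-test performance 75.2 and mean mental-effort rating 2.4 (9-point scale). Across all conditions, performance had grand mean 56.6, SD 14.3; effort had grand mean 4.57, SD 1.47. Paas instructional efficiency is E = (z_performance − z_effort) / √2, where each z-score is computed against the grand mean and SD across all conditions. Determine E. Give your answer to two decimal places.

z_performance = (75.2 − 56.6) / 14.3 = 18.6000 / 14.3 = 1.3007.
z_effort = (2.4 − 4.57) / 1.47 = -2.1700 / 1.47 = -1.4762.
z_P − z_E = 1.3007 − (-1.4762) = 2.7769.
E = 2.7769 / √2 = 2.7769 / 1.41421 = 1.9636 ≈ 1.96.

1.96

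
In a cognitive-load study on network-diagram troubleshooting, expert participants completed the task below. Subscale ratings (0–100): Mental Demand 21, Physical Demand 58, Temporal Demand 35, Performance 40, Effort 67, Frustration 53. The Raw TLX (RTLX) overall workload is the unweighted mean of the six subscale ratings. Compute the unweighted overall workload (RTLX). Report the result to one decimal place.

45.7

Sum of ratings = 21 + 58 + 35 + 40 + 67 + 53 = 274.
RTLX = 274 / 6 = 45.6667 ≈ 45.7.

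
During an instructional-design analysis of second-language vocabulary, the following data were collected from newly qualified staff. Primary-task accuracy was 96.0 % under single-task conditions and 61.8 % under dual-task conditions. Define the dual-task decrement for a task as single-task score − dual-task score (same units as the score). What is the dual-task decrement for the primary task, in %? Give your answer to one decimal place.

Decrement = 96.0 − 61.8 = 34.2000 % ≈ 34.2 %.

34.2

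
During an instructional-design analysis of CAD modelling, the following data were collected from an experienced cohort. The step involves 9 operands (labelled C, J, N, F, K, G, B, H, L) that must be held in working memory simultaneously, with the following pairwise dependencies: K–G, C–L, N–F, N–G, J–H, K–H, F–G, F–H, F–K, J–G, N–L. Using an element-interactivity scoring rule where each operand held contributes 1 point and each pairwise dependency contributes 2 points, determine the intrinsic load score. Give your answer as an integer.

31

Count of operands held simultaneously: 9.
Count of pairwise dependencies listed: 11.
Element contribution: 9 × 1 = 9.
Interaction contribution: 11 × 2 = 22.
Intrinsic load = 9 + 22 = 31.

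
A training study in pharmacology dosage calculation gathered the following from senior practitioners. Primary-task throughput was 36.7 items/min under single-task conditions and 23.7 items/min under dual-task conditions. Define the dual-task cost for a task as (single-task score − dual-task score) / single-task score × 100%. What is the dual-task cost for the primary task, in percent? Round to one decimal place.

Cost = (36.7 − 23.7) / 36.7 × 100%
     = 13.0000 / 36.7 × 100% = 35.4223%.
≈ 35.4%.

35.4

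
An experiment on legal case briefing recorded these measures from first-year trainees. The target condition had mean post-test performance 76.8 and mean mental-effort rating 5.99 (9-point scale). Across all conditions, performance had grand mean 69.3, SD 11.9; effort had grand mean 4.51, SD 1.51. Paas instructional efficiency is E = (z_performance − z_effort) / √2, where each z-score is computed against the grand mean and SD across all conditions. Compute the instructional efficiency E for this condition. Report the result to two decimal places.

-0.25

z_performance = (76.8 − 69.3) / 11.9 = 7.5000 / 11.9 = 0.6303.
z_effort = (5.99 − 4.51) / 1.51 = 1.4800 / 1.51 = 0.9801.
z_P − z_E = 0.6303 − 0.9801 = -0.3498.
E = -0.3498 / √2 = -0.3498 / 1.41421 = -0.2473 ≈ -0.25.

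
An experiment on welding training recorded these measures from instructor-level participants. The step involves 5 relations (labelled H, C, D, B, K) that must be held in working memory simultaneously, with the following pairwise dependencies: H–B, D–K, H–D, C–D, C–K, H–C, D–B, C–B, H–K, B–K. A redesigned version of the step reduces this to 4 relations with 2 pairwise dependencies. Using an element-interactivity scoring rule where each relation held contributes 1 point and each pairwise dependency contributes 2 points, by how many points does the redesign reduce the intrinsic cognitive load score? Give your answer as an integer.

Original: 5 × 1 + 10 × 2 = 5 + 20 = 25.
Redesigned: 4 × 1 + 2 × 2 = 4 + 4 = 8.
Reduction = 25 − 8 = 17.

17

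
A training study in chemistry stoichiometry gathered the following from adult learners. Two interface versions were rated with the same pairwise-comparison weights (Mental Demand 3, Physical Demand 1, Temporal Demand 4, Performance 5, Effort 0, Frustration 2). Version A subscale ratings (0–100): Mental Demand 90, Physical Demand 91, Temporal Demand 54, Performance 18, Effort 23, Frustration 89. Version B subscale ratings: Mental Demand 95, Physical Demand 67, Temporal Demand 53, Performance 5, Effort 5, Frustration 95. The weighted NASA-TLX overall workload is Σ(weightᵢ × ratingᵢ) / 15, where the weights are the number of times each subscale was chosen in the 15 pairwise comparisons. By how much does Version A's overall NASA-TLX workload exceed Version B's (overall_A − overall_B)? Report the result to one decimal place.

4.4

Version A weighted sum = 3·90 + 1·91 + 4·54 + 5·18 + 0·23 + 2·89 = 270 + 91 + 216 + 90 + 0 + 178 = 845; overall_A = 845/15 = 56.3333.
Version B weighted sum = 3·95 + 1·67 + 4·53 + 5·5 + 0·5 + 2·95 = 285 + 67 + 212 + 25 + 0 + 190 = 779; overall_B = 779/15 = 51.9333.
Difference = 56.3333 − 51.9333 = 4.4000 ≈ 4.4.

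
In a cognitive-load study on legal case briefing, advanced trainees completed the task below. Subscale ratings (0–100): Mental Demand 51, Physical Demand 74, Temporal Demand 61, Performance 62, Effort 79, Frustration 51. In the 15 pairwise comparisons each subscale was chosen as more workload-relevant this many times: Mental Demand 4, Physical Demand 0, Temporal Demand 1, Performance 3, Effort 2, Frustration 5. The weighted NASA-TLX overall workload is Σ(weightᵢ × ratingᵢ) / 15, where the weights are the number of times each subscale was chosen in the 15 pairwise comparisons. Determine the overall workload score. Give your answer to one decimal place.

57.6

The tallies are the weights (they sum to 15).
Weighted sum = 4·51 + 0·74 + 1·61 + 3·62 + 2·79 + 5·51
            = 204 + 0 + 61 + 186 + 158 + 255 = 864.
Overall workload = 864 / 15 = 57.6000 ≈ 57.6.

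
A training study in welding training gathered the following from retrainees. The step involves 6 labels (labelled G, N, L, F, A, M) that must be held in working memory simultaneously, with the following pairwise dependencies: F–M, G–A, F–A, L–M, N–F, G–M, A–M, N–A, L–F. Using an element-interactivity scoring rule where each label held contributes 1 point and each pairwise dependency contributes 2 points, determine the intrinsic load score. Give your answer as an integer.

24

Count of labels held simultaneously: 6.
Count of pairwise dependencies listed: 9.
Element contribution: 6 × 1 = 6.
Interaction contribution: 9 × 2 = 18.
Intrinsic load = 6 + 18 = 24.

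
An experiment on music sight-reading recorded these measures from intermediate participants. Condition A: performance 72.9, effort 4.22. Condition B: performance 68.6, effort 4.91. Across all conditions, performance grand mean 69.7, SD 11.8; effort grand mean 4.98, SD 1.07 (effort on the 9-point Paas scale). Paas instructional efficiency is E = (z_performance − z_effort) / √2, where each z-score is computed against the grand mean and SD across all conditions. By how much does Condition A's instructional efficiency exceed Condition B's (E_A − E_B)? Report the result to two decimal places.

0.71

Condition A: z_P = (72.9 − 69.7)/11.8 = 0.2712; z_E = (4.22 − 4.98)/1.07 = -0.7103; E_A = (0.2712 − (-0.7103))/√2 = 0.6940.
Condition B: z_P = (68.6 − 69.7)/11.8 = -0.0932; z_E = (4.91 − 4.98)/1.07 = -0.0654; E_B = (-0.0932 − (-0.0654))/√2 = -0.0197.
E_A − E_B = 0.6940 − (-0.0197) = 0.7137 ≈ 0.71.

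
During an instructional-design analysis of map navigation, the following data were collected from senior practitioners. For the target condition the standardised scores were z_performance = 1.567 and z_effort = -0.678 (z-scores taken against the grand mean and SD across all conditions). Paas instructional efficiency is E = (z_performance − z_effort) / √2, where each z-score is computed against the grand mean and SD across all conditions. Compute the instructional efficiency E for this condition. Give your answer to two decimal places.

z_P − z_E = 1.567 − (-0.678) = 2.2450.
E = 2.2450 / √2 = 2.2450 / 1.41421 = 1.5875 ≈ 1.59.

1.59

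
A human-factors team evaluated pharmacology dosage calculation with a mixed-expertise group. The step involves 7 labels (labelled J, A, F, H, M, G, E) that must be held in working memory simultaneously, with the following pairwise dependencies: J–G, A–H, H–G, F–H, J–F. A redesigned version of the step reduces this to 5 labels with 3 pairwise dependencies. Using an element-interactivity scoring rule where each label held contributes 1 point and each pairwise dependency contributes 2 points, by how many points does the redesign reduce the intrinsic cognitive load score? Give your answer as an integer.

6

Original: 7 × 1 + 5 × 2 = 7 + 10 = 17.
Redesigned: 5 × 1 + 3 × 2 = 5 + 6 = 11.
Reduction = 17 − 11 = 6.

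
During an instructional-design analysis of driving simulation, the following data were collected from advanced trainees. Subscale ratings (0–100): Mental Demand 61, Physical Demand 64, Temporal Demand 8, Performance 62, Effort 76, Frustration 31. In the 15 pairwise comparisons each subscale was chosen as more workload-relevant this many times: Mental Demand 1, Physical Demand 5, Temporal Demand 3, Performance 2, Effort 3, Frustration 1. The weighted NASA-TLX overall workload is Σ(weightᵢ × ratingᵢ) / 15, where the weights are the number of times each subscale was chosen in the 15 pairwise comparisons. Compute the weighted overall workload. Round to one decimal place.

52.5

The tallies are the weights (they sum to 15).
Weighted sum = 1·61 + 5·64 + 3·8 + 2·62 + 3·76 + 1·31
            = 61 + 320 + 24 + 124 + 228 + 31 = 788.
Overall workload = 788 / 15 = 52.5333 ≈ 52.5.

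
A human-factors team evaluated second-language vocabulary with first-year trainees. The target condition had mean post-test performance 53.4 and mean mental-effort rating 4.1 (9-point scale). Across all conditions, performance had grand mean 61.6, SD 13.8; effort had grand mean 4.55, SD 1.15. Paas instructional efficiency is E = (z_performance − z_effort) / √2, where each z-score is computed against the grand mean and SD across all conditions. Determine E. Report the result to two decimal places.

-0.14

z_performance = (53.4 − 61.6) / 13.8 = -8.2000 / 13.8 = -0.5942.
z_effort = (4.1 − 4.55) / 1.15 = -0.4500 / 1.15 = -0.3913.
z_P − z_E = -0.5942 − (-0.3913) = -0.2029.
E = -0.2029 / √2 = -0.2029 / 1.41421 = -0.1435 ≈ -0.14.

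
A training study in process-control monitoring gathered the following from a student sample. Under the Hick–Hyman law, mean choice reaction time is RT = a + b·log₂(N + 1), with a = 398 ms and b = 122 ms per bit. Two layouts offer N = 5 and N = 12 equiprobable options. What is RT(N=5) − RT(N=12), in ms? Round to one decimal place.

-136.1

RT(5) = 398 + 122·log₂(6) = 398 + 122·2.5850 = 713.3700 ms.
RT(12) = 398 + 122·log₂(13) = 398 + 122·3.7004 = 849.4488 ms.
Difference = 713.3700 − 849.4488 = -136.0788 ≈ -136.1 ms.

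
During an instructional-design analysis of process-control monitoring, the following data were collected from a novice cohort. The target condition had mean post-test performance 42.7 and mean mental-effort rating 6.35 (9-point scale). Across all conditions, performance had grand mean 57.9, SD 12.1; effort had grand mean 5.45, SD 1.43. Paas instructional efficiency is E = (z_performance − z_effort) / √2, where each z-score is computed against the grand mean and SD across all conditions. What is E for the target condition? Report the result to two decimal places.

-1.33

z_performance = (42.7 − 57.9) / 12.1 = -15.2000 / 12.1 = -1.2562.
z_effort = (6.35 − 5.45) / 1.43 = 0.9000 / 1.43 = 0.6294.
z_P − z_E = -1.2562 − 0.6294 = -1.8856.
E = -1.8856 / √2 = -1.8856 / 1.41421 = -1.3333 ≈ -1.33.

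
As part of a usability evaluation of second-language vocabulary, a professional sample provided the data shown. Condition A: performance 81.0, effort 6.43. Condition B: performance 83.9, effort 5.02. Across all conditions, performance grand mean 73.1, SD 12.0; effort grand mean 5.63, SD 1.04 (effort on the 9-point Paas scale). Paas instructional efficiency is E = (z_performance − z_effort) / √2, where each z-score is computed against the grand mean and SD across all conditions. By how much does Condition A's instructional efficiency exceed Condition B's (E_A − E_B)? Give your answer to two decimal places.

-1.13

Condition A: z_P = (81.0 − 73.1)/12.0 = 0.6583; z_E = (6.43 − 5.63)/1.04 = 0.7692; E_A = (0.6583 − 0.7692)/√2 = -0.0784.
Condition B: z_P = (83.9 − 73.1)/12.0 = 0.9000; z_E = (5.02 − 5.63)/1.04 = -0.5865; E_B = (0.9000 − (-0.5865))/√2 = 1.0511.
E_A − E_B = -0.0784 − 1.0511 = -1.1295 ≈ -1.13.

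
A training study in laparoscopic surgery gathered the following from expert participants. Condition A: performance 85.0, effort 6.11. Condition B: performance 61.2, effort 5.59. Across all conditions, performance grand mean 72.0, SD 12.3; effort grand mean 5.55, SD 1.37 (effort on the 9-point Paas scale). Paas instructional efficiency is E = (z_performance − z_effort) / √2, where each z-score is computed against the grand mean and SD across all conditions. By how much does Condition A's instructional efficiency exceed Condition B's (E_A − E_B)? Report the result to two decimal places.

1.10

Condition A: z_P = (85.0 − 72.0)/12.3 = 1.0569; z_E = (6.11 − 5.55)/1.37 = 0.4088; E_A = (1.0569 − 0.4088)/√2 = 0.4583.
Condition B: z_P = (61.2 − 72.0)/12.3 = -0.8780; z_E = (5.59 − 5.55)/1.37 = 0.0292; E_B = (-0.8780 − 0.0292)/√2 = -0.6415.
E_A − E_B = 0.4583 − (-0.6415) = 1.0998 ≈ 1.10.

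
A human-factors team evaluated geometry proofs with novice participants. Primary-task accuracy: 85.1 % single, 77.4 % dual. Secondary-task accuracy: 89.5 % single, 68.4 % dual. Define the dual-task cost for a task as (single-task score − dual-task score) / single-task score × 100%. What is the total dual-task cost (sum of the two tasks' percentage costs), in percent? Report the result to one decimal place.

32.6

Primary cost = (85.1 − 77.4) / 85.1 × 100% = 9.0482%.
Secondary cost = (89.5 − 68.4) / 89.5 × 100% = 23.5754%.
Total = 9.0482% + 23.5754% = 32.6236% ≈ 32.6%.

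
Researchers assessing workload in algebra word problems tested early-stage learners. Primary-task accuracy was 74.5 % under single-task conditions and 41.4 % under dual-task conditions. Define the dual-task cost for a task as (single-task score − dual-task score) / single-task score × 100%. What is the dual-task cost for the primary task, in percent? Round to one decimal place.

44.4

Cost = (74.5 − 41.4) / 74.5 × 100%
     = 33.1000 / 74.5 × 100% = 44.4295%.
≈ 44.4%.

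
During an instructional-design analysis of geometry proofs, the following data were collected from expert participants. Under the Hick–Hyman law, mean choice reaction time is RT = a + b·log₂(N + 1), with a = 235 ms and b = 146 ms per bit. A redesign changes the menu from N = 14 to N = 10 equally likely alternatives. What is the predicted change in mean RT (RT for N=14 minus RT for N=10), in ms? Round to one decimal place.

65.3

RT(14) = 235 + 146·log₂(15) = 235 + 146·3.9069 = 805.4074 ms.
RT(10) = 235 + 146·log₂(11) = 235 + 146·3.4594 = 740.0724 ms.
Difference = 805.4074 − 740.0724 = 65.3350 ≈ 65.3 ms.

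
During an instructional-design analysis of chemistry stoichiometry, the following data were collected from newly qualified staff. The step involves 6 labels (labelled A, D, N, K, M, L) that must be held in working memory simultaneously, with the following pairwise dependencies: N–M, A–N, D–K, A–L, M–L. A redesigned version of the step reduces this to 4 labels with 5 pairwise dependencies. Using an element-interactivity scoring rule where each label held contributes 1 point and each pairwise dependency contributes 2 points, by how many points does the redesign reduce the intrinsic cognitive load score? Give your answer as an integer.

2

Original: 6 × 1 + 5 × 2 = 6 + 10 = 16.
Redesigned: 4 × 1 + 5 × 2 = 4 + 10 = 14.
Reduction = 16 − 14 = 2.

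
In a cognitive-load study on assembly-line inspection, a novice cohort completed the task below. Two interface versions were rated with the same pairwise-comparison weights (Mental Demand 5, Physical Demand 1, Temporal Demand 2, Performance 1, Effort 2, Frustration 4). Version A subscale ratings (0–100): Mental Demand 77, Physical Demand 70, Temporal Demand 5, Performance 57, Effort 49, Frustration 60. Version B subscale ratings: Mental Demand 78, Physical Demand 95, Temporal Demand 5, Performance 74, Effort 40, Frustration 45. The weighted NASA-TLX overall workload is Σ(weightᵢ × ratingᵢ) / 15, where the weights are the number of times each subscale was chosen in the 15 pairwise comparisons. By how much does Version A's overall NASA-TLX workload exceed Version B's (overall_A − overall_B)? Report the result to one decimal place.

2.1

Version A weighted sum = 5·77 + 1·70 + 2·5 + 1·57 + 2·49 + 4·60 = 385 + 70 + 10 + 57 + 98 + 240 = 860; overall_A = 860/15 = 57.3333.
Version B weighted sum = 5·78 + 1·95 + 2·5 + 1·74 + 2·40 + 4·45 = 390 + 95 + 10 + 74 + 80 + 180 = 829; overall_B = 829/15 = 55.2667.
Difference = 57.3333 − 55.2667 = 2.0666 ≈ 2.1.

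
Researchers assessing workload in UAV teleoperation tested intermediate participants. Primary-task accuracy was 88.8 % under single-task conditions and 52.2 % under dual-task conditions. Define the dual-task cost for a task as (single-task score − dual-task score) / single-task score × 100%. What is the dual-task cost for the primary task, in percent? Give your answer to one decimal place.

Cost = (88.8 − 52.2) / 88.8 × 100%
     = 36.6000 / 88.8 × 100% = 41.2162%.
≈ 41.2%.

41.2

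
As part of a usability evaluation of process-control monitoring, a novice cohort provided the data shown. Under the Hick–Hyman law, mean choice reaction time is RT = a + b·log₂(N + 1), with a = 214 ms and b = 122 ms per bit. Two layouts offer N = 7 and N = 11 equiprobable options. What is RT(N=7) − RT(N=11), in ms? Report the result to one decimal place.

-71.4

RT(7) = 214 + 122·log₂(8) = 214 + 122·3.0000 = 580.0000 ms.
RT(11) = 214 + 122·log₂(12) = 214 + 122·3.5850 = 651.3700 ms.
Difference = 580.0000 − 651.3700 = -71.3700 ≈ -71.4 ms.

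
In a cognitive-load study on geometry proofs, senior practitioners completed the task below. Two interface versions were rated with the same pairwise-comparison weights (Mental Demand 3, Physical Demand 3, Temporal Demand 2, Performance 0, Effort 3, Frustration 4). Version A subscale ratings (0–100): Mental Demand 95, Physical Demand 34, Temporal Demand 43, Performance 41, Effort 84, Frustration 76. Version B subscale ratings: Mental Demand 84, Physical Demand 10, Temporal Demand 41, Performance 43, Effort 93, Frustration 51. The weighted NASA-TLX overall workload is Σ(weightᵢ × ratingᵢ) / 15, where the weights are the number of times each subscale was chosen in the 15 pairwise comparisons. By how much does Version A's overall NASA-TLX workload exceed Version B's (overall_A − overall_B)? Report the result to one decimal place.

12.1

Version A weighted sum = 3·95 + 3·34 + 2·43 + 0·41 + 3·84 + 4·76 = 285 + 102 + 86 + 0 + 252 + 304 = 1029; overall_A = 1029/15 = 68.6000.
Version B weighted sum = 3·84 + 3·10 + 2·41 + 0·43 + 3·93 + 4·51 = 252 + 30 + 82 + 0 + 279 + 204 = 847; overall_B = 847/15 = 56.4667.
Difference = 68.6000 − 56.4667 = 12.1333 ≈ 12.1.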